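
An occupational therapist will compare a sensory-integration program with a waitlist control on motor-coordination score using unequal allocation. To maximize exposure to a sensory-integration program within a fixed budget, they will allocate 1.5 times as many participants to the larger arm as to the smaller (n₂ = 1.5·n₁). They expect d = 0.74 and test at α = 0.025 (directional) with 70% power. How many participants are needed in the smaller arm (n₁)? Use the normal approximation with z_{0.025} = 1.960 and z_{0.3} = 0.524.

With allocation ratio k = n₂/n₁ = 1.5, Var(x̄₁−x̄₂) = σ²(1/n₁ + 1/(k·n₁)) = σ²·(k+1)/(k·n₁).
So n₁ = (1 + 1/k)·((z_{α} + z_β)/d)² = 1.667 × (2.484/0.74)².
n₁ = 1.667 × 11.27 = 18.8.
Round up: n₁ = 19, giving n₂ = ⌈1.5 × 19⌉ = ⌈28.5⌉ = 29.

n₁ = 19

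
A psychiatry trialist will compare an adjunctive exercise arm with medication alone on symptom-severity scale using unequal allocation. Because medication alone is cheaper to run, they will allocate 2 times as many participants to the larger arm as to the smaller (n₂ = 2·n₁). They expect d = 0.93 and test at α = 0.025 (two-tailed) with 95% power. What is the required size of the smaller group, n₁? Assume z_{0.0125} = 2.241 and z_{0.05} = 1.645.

With allocation ratio k = n₂/n₁ = 2, Var(x̄₁−x̄₂) = σ²(1/n₁ + 1/(k·n₁)) = σ²·(k+1)/(k·n₁).
So n₁ = (1 + 1/k)·((z_{α/2} + z_β)/d)² = 1.500 × (3.886/0.93)².
n₁ = 1.500 × 17.46 = 26.2.
Round up: n₁ = 27, giving n₂ = 2 × 27 = 54.

n₁ = 27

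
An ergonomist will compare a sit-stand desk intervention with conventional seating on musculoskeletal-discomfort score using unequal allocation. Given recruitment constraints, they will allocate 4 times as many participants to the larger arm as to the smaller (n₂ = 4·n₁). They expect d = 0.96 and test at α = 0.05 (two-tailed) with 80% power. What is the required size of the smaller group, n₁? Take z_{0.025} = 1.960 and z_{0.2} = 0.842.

n₁ = 11

With allocation ratio k = n₂/n₁ = 4, Var(x̄₁−x̄₂) = σ²(1/n₁ + 1/(k·n₁)) = σ²·(k+1)/(k·n₁).
So n₁ = (1 + 1/k)·((z_{α/2} + z_β)/d)² = 1.250 × (2.802/0.96)².
n₁ = 1.250 × 8.52 = 10.6.
Round up: n₁ = 11, giving n₂ = 4 × 11 = 44.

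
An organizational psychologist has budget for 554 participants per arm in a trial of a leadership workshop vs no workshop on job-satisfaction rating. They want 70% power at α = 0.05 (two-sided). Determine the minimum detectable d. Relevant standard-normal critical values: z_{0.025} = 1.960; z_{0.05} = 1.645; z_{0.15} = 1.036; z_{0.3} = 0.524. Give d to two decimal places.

d_min ≈ 0.15

For two independent groups of n = 554 each: d_min = (z_{α/2} + z_β)·√(2/n).
z-sum = 1.960 + 0.524 = 2.484.
d_min = 2.484 × √(2/554) = 2.484 × 0.0601 = 0.149.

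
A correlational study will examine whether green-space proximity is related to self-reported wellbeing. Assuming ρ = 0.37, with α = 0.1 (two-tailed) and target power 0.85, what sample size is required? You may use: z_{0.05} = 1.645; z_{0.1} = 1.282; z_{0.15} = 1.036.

Fisher's z: C = ½·ln((1+r)/(1−r)) = ½·ln(2.1746) = 0.3884.
n = ((z_{α/2} + z_β)/C)² + 3.
(1.645 + 1.036) / 0.3884 = 2.681 / 0.3884 = 6.903.
n = 6.903² + 3 = 47.65 + 3 = 50.6.
Round up.

n = 51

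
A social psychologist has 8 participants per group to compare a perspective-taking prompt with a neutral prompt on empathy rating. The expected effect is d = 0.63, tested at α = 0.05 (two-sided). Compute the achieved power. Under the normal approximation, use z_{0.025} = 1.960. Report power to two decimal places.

power ≈ 0.24

For two equal groups, power = Φ(d·√(n/2) − z_{α/2}).
d·√(n/2) = 0.63 × √(8/2) = 0.63 × 2.000 = 1.260.
z_β = 1.260 − 1.960 = -0.700.
Power = Φ(-0.700) = 0.242.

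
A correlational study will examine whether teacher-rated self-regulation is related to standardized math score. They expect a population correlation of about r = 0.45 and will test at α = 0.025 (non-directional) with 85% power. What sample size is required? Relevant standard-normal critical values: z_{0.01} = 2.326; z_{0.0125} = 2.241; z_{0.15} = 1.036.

n = 49

Fisher's z: C = ½·ln((1+r)/(1−r)) = ½·ln(2.6364) = 0.4847.
n = ((z_{α/2} + z_β)/C)² + 3.
(2.241 + 1.036) / 0.4847 = 3.277 / 0.4847 = 6.761.
n = 6.761² + 3 = 45.71 + 3 = 48.7.
Round up.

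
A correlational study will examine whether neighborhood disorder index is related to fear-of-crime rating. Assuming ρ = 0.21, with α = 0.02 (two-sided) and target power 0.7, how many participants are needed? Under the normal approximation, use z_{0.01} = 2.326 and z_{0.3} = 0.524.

Fisher's z: C = ½·ln((1+r)/(1−r)) = ½·ln(1.5316) = 0.2132.
n = ((z_{α/2} + z_β)/C)² + 3.
(2.326 + 0.524) / 0.2132 = 2.850 / 0.2132 = 13.368.
n = 13.368² + 3 = 178.70 + 3 = 181.7.
Round up.

n = 182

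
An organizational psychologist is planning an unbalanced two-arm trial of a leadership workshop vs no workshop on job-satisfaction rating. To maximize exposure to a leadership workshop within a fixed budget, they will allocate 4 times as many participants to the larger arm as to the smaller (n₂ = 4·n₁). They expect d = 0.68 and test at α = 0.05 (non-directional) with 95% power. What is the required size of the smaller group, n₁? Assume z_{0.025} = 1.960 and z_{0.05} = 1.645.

With allocation ratio k = n₂/n₁ = 4, Var(x̄₁−x̄₂) = σ²(1/n₁ + 1/(k·n₁)) = σ²·(k+1)/(k·n₁).
So n₁ = (1 + 1/k)·((z_{α/2} + z_β)/d)² = 1.250 × (3.605/0.68)².
n₁ = 1.250 × 28.11 = 35.1.
Round up: n₁ = 36, giving n₂ = 4 × 36 = 144.

n₁ = 36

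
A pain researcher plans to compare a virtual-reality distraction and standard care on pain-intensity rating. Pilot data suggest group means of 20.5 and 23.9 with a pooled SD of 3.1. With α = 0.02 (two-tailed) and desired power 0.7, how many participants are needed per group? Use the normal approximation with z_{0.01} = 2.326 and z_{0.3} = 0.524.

n = 14 per group

Cohen's d = |M₁ − M₂| / SD_pooled = |20.5 − 23.9| / 3.1 = 3.4 / 3.1 = 1.097.
For two independent groups with equal n: n = 2·((z_{α/2} + z_β) / d)².
z_{α/2} + z_β = 2.326 + 0.524 = 2.850.
n = 2 × (2.850 / 1.097)² = 2 × 2.598² = 2 × 6.75 = 13.5.
Round up to the next whole participant.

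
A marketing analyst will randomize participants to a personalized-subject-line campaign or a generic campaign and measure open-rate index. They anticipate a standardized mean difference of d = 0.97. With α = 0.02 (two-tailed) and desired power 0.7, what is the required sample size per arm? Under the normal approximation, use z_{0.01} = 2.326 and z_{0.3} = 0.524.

n = 18 per group

For two independent groups with equal n: n = 2·((z_{α/2} + z_β) / d)².
z_{α/2} + z_β = 2.326 + 0.524 = 2.850.
n = 2 × (2.850 / 0.97)² = 2 × 2.938² = 2 × 8.63 = 17.3.
Round up to the next whole participant.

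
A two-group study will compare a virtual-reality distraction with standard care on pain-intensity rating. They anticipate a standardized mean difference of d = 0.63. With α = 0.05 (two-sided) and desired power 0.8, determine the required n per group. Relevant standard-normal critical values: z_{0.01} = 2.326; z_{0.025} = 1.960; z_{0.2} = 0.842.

For two independent groups with equal n: n = 2·((z_{α/2} + z_β) / d)².
z_{α/2} + z_β = 1.960 + 0.842 = 2.802.
n = 2 × (2.802 / 0.63)² = 2 × 4.448² = 2 × 19.78 = 39.6.
Round up to the next whole participant.

n = 40 per group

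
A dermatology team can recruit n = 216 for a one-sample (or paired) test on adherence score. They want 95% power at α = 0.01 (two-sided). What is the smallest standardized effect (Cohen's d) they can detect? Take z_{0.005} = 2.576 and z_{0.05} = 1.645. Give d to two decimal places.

For a single sample (or paired design) of n = 216: d_min = (z_{α/2} + z_β)/√n.
z-sum = 2.576 + 1.645 = 4.221.
d_min = 4.221 / √216 = 4.221 / 14.697 = 0.287.

d_min ≈ 0.29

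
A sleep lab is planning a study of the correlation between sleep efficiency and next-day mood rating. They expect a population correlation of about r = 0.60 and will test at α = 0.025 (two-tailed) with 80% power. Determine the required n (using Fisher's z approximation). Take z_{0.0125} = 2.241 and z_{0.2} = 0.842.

n = 23

Fisher's z: C = ½·ln((1+r)/(1−r)) = ½·ln(4.0000) = 0.6931.
n = ((z_{α/2} + z_β)/C)² + 3.
(2.241 + 0.842) / 0.6931 = 3.083 / 0.6931 = 4.448.
n = 4.448² + 3 = 19.79 + 3 = 22.8.
Round up.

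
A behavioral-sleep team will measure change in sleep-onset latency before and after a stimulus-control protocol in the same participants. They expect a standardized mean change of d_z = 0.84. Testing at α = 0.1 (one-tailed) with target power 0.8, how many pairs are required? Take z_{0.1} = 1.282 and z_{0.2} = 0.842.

n = 7 pairs

For a paired (one-sample on differences) test: n = ((z_{α} + z_β) / d)².
z_{α} + z_β = 1.282 + 0.842 = 2.124.
n = (2.124 / 0.84)² = 2.529² = 6.39.
Round up.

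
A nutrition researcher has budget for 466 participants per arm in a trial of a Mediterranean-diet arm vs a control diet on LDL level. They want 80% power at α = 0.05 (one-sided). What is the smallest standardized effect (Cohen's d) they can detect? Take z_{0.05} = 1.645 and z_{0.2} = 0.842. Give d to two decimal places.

For two independent groups of n = 466 each: d_min = (z_{α} + z_β)·√(2/n).
z-sum = 1.645 + 0.842 = 2.487.
d_min = 2.487 × √(2/466) = 2.487 × 0.0655 = 0.163.

d_min ≈ 0.16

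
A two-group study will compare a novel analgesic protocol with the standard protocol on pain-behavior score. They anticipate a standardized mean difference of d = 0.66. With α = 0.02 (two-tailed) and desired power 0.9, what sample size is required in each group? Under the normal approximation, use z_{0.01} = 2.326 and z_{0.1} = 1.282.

For two independent groups with equal n: n = 2·((z_{α/2} + z_β) / d)².
z_{α/2} + z_β = 2.326 + 1.282 = 3.608.
n = 2 × (3.608 / 0.66)² = 2 × 5.467² = 2 × 29.88 = 59.8.
Round up to the next whole participant.

n = 60 per group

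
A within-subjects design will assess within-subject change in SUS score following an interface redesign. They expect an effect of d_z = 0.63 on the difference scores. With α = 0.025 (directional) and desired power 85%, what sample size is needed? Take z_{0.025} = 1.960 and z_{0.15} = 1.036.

n = 23 pairs

For a paired (one-sample on differences) test: n = ((z_{α} + z_β) / d)².
z_{α} + z_β = 1.960 + 1.036 = 2.996.
n = (2.996 / 0.63)² = 4.756² = 22.62.
Round up.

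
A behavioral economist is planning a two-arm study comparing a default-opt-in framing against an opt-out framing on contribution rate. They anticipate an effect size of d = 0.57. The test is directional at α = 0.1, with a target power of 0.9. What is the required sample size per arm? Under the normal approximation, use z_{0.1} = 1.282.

For two independent groups with equal n: n = 2·((z_{α} + z_β) / d)².
z_{α} + z_β = 1.282 + 1.282 = 2.564.
n = 2 × (2.564 / 0.57)² = 2 × 4.498² = 2 × 20.23 = 40.5.
Round up to the next whole participant.

n = 41 per group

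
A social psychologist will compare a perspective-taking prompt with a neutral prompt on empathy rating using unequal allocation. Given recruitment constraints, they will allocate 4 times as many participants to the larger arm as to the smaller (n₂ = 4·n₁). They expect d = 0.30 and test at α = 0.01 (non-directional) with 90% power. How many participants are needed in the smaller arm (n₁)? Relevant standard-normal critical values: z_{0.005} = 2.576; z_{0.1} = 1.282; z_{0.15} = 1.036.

n₁ = 207

With allocation ratio k = n₂/n₁ = 4, Var(x̄₁−x̄₂) = σ²(1/n₁ + 1/(k·n₁)) = σ²·(k+1)/(k·n₁).
So n₁ = (1 + 1/k)·((z_{α/2} + z_β)/d)² = 1.250 × (3.858/0.30)².
n₁ = 1.250 × 165.38 = 206.7.
Round up: n₁ = 207, giving n₂ = 4 × 207 = 828.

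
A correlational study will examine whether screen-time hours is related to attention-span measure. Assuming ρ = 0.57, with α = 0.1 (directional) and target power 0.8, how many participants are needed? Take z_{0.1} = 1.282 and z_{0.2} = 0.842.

Fisher's z: C = ½·ln((1+r)/(1−r)) = ½·ln(3.6512) = 0.6475.
n = ((z_{α} + z_β)/C)² + 3.
(1.282 + 0.842) / 0.6475 = 2.124 / 0.6475 = 3.280.
n = 3.280² + 3 = 10.76 + 3 = 13.8.
Round up.

n = 14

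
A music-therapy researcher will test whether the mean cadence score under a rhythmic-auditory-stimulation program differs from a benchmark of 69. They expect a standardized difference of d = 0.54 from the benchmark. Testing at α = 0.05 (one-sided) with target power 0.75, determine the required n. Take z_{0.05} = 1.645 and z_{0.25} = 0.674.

n = 19

For a one-sample test: n = ((z_{α} + z_β) / d)².
z_{α} + z_β = 1.645 + 0.674 = 2.319.
n = (2.319 / 0.54)² = 4.294² = 18.44.
Round up.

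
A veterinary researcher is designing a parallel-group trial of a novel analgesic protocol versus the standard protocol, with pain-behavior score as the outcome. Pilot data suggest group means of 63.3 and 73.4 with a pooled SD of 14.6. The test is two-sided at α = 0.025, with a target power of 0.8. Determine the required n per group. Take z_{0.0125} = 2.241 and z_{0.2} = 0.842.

Cohen's d = |M₁ − M₂| / SD_pooled = |63.3 − 73.4| / 14.6 = 10.1 / 14.6 = 0.692.
For two independent groups with equal n: n = 2·((z_{α/2} + z_β) / d)².
z_{α/2} + z_β = 2.241 + 0.842 = 3.083.
n = 2 × (3.083 / 0.692)² = 2 × 4.455² = 2 × 19.85 = 39.7.
Round up to the next whole participant.

n = 40 per group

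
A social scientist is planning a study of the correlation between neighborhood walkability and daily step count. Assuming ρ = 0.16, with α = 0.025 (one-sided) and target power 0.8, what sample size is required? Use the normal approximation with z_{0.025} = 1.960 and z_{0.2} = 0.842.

Fisher's z: C = ½·ln((1+r)/(1−r)) = ½·ln(1.3810) = 0.1614.
n = ((z_{α} + z_β)/C)² + 3.
(1.960 + 0.842) / 0.1614 = 2.802 / 0.1614 = 17.361.
n = 17.361² + 3 = 301.39 + 3 = 304.4.
Round up.

n = 305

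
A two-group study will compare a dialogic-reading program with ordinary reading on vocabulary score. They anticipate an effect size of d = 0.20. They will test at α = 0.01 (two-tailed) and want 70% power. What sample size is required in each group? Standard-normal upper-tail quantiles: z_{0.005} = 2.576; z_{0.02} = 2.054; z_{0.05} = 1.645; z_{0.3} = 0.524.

n = 481 per group

For two independent groups with equal n: n = 2·((z_{α/2} + z_β) / d)².
z_{α/2} + z_β = 2.576 + 0.524 = 3.100.
n = 2 × (3.100 / 0.20)² = 2 × 15.500² = 2 × 240.25 = 480.5.
Round up to the next whole participant.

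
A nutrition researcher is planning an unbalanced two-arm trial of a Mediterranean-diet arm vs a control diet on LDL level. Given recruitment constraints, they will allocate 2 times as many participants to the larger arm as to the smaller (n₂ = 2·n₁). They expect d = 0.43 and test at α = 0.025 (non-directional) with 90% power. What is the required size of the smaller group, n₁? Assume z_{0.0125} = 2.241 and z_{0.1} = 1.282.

n₁ = 101

With allocation ratio k = n₂/n₁ = 2, Var(x̄₁−x̄₂) = σ²(1/n₁ + 1/(k·n₁)) = σ²·(k+1)/(k·n₁).
So n₁ = (1 + 1/k)·((z_{α/2} + z_β)/d)² = 1.500 × (3.523/0.43)².
n₁ = 1.500 × 67.13 = 100.7.
Round up: n₁ = 101, giving n₂ = 2 × 101 = 202.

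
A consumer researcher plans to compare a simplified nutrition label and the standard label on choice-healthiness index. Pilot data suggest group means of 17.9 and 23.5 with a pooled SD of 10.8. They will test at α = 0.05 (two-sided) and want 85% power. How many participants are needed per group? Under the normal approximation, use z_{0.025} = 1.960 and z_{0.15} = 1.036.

n = 67 per group

Cohen's d = |M₁ − M₂| / SD_pooled = |17.9 − 23.5| / 10.8 = 5.6 / 10.8 = 0.519.
For two independent groups with equal n: n = 2·((z_{α/2} + z_β) / d)².
z_{α/2} + z_β = 1.960 + 1.036 = 2.996.
n = 2 × (2.996 / 0.519)² = 2 × 5.773² = 2 × 33.32 = 66.6.
Round up to the next whole participant.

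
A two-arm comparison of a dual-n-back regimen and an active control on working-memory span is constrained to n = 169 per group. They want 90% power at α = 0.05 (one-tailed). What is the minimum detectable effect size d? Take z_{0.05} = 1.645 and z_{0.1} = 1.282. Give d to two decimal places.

For two independent groups of n = 169 each: d_min = (z_{α} + z_β)·√(2/n).
z-sum = 1.645 + 1.282 = 2.927.
d_min = 2.927 × √(2/169) = 2.927 × 0.1088 = 0.318.

d_min ≈ 0.32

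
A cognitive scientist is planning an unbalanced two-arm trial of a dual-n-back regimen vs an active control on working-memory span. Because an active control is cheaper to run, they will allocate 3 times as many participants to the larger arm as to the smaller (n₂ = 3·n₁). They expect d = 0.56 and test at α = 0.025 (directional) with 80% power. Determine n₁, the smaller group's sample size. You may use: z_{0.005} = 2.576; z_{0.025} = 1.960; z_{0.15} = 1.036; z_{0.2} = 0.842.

With allocation ratio k = n₂/n₁ = 3, Var(x̄₁−x̄₂) = σ²(1/n₁ + 1/(k·n₁)) = σ²·(k+1)/(k·n₁).
So n₁ = (1 + 1/k)·((z_{α} + z_β)/d)² = 1.333 × (2.802/0.56)².
n₁ = 1.333 × 25.04 = 33.4.
Round up: n₁ = 34, giving n₂ = 3 × 34 = 102.

n₁ = 34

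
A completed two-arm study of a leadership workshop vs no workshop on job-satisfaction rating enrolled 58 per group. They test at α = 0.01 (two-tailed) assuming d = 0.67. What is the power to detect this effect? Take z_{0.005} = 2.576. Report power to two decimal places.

power ≈ 0.85

For two equal groups, power = Φ(d·√(n/2) − z_{α/2}).
d·√(n/2) = 0.67 × √(58/2) = 0.67 × 5.385 = 3.608.
z_β = 3.608 − 2.576 = 1.032.
Power = Φ(1.032) = 0.849.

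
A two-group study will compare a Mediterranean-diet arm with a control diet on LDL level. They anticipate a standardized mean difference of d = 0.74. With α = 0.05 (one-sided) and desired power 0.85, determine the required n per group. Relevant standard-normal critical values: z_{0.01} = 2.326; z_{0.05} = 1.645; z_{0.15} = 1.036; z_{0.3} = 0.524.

n = 27 per group

For two independent groups with equal n: n = 2·((z_{α} + z_β) / d)².
z_{α} + z_β = 1.645 + 1.036 = 2.681.
n = 2 × (2.681 / 0.74)² = 2 × 3.623² = 2 × 13.13 = 26.3.
Round up to the next whole participant.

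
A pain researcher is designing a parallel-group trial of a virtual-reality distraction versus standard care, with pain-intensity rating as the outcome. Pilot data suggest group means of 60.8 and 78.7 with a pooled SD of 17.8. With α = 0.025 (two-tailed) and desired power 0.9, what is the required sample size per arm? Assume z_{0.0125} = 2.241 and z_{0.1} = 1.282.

n = 25 per group

Cohen's d = |M₁ − M₂| / SD_pooled = |60.8 − 78.7| / 17.8 = 17.9 / 17.8 = 1.006.
For two independent groups with equal n: n = 2·((z_{α/2} + z_β) / d)².
z_{α/2} + z_β = 2.241 + 1.282 = 3.523.
n = 2 × (3.523 / 1.006)² = 2 × 3.502² = 2 × 12.26 = 24.5.
Round up to the next whole participant.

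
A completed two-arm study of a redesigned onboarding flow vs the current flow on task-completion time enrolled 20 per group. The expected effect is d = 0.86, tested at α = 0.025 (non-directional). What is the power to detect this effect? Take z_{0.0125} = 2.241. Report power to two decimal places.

For two equal groups, power = Φ(d·√(n/2) − z_{α/2}).
d·√(n/2) = 0.86 × √(20/2) = 0.86 × 3.162 = 2.720.
z_β = 2.720 − 2.241 = 0.479.
Power = Φ(0.479) = 0.684.

power ≈ 0.68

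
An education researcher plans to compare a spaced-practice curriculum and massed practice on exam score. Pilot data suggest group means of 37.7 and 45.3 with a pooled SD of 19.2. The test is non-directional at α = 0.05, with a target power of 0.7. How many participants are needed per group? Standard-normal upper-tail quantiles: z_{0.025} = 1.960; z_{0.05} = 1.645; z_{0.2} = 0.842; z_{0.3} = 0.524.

Cohen's d = |M₁ − M₂| / SD_pooled = |37.7 − 45.3| / 19.2 = 7.6 / 19.2 = 0.396.
For two independent groups with equal n: n = 2·((z_{α/2} + z_β) / d)².
z_{α/2} + z_β = 1.960 + 0.524 = 2.484.
n = 2 × (2.484 / 0.396)² = 2 × 6.273² = 2 × 39.35 = 78.7.
Round up to the next whole participant.

n = 79 per group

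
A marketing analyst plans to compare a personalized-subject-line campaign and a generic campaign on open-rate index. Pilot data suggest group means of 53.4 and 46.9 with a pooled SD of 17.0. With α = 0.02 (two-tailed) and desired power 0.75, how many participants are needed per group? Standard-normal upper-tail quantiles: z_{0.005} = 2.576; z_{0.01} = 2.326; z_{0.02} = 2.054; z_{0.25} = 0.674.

n = 124 per group

Cohen's d = |M₁ − M₂| / SD_pooled = |53.4 − 46.9| / 17.0 = 6.5 / 17.0 = 0.382.
For two independent groups with equal n: n = 2·((z_{α/2} + z_β) / d)².
z_{α/2} + z_β = 2.326 + 0.674 = 3.000.
n = 2 × (3.000 / 0.382)² = 2 × 7.853² = 2 × 61.68 = 123.4.
Round up to the next whole participant.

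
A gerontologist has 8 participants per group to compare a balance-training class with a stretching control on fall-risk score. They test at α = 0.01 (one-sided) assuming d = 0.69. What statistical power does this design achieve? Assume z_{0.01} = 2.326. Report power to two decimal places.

For two equal groups, power = Φ(d·√(n/2) − z_{α}).
d·√(n/2) = 0.69 × √(8/2) = 0.69 × 2.000 = 1.380.
z_β = 1.380 − 2.326 = -0.946.
Power = Φ(-0.946) = 0.172.

power ≈ 0.17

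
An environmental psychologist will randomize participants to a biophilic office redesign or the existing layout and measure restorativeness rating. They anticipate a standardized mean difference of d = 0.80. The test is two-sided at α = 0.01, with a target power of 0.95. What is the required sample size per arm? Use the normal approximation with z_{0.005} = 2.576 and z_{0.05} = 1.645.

For two independent groups with equal n: n = 2·((z_{α/2} + z_β) / d)².
z_{α/2} + z_β = 2.576 + 1.645 = 4.221.
n = 2 × (4.221 / 0.80)² = 2 × 5.276² = 2 × 27.84 = 55.7.
Round up to the next whole participant.

n = 56 per group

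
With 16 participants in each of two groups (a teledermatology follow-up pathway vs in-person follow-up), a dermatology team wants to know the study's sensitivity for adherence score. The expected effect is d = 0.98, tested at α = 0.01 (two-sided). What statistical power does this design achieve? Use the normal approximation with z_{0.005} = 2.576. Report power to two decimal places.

For two equal groups, power = Φ(d·√(n/2) − z_{α/2}).
d·√(n/2) = 0.98 × √(16/2) = 0.98 × 2.828 = 2.772.
z_β = 2.772 − 2.576 = 0.196.
Power = Φ(0.196) = 0.578.

power ≈ 0.58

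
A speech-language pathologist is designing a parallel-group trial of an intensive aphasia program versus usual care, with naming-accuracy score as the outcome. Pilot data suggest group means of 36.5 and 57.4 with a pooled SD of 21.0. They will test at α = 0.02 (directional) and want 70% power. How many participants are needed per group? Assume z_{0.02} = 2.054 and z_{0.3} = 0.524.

Cohen's d = |M₁ − M₂| / SD_pooled = |36.5 − 57.4| / 21.0 = 20.9 / 21.0 = 0.995.
For two independent groups with equal n: n = 2·((z_{α} + z_β) / d)².
z_{α} + z_β = 2.054 + 0.524 = 2.578.
n = 2 × (2.578 / 0.995)² = 2 × 2.591² = 2 × 6.71 = 13.4.
Round up to the next whole participant.

n = 14 per group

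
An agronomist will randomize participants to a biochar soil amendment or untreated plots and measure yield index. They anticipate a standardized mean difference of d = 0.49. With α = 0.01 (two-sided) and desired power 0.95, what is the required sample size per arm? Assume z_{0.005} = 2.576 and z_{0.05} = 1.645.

For two independent groups with equal n: n = 2·((z_{α/2} + z_β) / d)².
z_{α/2} + z_β = 2.576 + 1.645 = 4.221.
n = 2 × (4.221 / 0.49)² = 2 × 8.614² = 2 × 74.21 = 148.4.
Round up to the next whole participant.

n = 149 per group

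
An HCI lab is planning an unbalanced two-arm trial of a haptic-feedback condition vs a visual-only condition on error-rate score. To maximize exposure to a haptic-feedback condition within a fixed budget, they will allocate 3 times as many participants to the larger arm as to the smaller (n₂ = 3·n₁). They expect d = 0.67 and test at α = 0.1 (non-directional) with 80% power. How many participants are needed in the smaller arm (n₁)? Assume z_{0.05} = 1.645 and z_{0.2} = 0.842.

With allocation ratio k = n₂/n₁ = 3, Var(x̄₁−x̄₂) = σ²(1/n₁ + 1/(k·n₁)) = σ²·(k+1)/(k·n₁).
So n₁ = (1 + 1/k)·((z_{α/2} + z_β)/d)² = 1.333 × (2.487/0.67)².
n₁ = 1.333 × 13.78 = 18.4.
Round up: n₁ = 19, giving n₂ = 3 × 19 = 57.

n₁ = 19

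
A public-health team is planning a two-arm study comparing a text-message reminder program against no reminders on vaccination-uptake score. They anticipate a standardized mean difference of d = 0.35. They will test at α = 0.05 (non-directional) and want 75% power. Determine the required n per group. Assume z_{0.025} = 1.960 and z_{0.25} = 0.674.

n = 114 per group

For two independent groups with equal n: n = 2·((z_{α/2} + z_β) / d)².
z_{α/2} + z_β = 1.960 + 0.674 = 2.634.
n = 2 × (2.634 / 0.35)² = 2 × 7.526² = 2 × 56.64 = 113.3.
Round up to the next whole participant.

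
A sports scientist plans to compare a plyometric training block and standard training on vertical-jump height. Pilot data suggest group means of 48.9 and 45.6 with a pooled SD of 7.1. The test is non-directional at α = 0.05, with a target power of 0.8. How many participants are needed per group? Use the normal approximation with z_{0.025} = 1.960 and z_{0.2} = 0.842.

Cohen's d = |M₁ − M₂| / SD_pooled = |48.9 − 45.6| / 7.1 = 3.3 / 7.1 = 0.465.
For two independent groups with equal n: n = 2·((z_{α/2} + z_β) / d)².
z_{α/2} + z_β = 1.960 + 0.842 = 2.802.
n = 2 × (2.802 / 0.465)² = 2 × 6.026² = 2 × 36.31 = 72.6.
Round up to the next whole participant.

n = 73 per group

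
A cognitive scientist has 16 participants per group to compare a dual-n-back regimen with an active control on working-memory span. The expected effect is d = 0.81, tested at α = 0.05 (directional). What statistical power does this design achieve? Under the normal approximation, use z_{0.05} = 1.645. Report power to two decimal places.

power ≈ 0.74

For two equal groups, power = Φ(d·√(n/2) − z_{α}).
d·√(n/2) = 0.81 × √(16/2) = 0.81 × 2.828 = 2.291.
z_β = 2.291 − 1.645 = 0.646.
Power = Φ(0.646) = 0.741.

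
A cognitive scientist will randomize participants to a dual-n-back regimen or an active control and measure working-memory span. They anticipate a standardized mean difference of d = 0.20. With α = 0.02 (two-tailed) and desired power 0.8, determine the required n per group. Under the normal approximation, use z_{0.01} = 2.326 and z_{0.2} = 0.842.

n = 502 per group

For two independent groups with equal n: n = 2·((z_{α/2} + z_β) / d)².
z_{α/2} + z_β = 2.326 + 0.842 = 3.168.
n = 2 × (3.168 / 0.20)² = 2 × 15.840² = 2 × 250.91 = 501.8.
Round up to the next whole participant.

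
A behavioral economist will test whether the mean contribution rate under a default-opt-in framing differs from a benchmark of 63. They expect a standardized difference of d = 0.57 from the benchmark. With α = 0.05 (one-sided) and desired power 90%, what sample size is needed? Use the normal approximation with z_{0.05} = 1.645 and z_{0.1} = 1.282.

n = 27

For a one-sample test: n = ((z_{α} + z_β) / d)².
z_{α} + z_β = 1.645 + 1.282 = 2.927.
n = (2.927 / 0.57)² = 5.135² = 26.37.
Round up.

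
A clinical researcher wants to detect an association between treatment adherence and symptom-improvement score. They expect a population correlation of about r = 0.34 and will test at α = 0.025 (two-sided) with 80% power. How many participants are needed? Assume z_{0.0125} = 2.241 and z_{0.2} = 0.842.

n = 79

Fisher's z: C = ½·ln((1+r)/(1−r)) = ½·ln(2.0303) = 0.3541.
n = ((z_{α/2} + z_β)/C)² + 3.
(2.241 + 0.842) / 0.3541 = 3.083 / 0.3541 = 8.707.
n = 8.707² + 3 = 75.80 + 3 = 78.8.
Round up.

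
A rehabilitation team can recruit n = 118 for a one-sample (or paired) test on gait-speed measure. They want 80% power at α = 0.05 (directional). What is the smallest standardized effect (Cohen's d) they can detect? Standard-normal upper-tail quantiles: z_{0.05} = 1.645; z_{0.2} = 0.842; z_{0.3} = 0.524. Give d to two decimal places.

For a single sample (or paired design) of n = 118: d_min = (z_{α} + z_β)/√n.
z-sum = 1.645 + 0.842 = 2.487.
d_min = 2.487 / √118 = 2.487 / 10.863 = 0.229.

d_min ≈ 0.23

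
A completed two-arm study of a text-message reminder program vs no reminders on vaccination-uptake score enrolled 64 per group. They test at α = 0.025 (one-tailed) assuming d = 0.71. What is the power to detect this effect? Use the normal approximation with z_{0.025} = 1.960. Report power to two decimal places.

power ≈ 0.98

For two equal groups, power = Φ(d·√(n/2) − z_{α}).
d·√(n/2) = 0.71 × √(64/2) = 0.71 × 5.657 = 4.016.
z_β = 4.016 − 1.960 = 2.056.
Power = Φ(2.056) = 0.980.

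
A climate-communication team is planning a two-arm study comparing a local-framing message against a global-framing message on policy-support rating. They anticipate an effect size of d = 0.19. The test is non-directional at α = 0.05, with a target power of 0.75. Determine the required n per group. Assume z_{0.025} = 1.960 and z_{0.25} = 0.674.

For two independent groups with equal n: n = 2·((z_{α/2} + z_β) / d)².
z_{α/2} + z_β = 1.960 + 0.674 = 2.634.
n = 2 × (2.634 / 0.19)² = 2 × 13.863² = 2 × 192.19 = 384.4.
Round up to the next whole participant.

n = 385 per group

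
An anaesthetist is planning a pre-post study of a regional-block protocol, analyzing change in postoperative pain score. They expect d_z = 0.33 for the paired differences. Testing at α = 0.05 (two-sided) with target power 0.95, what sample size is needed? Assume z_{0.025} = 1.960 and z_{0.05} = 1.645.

For a paired (one-sample on differences) test: n = ((z_{α/2} + z_β) / d)².
z_{α/2} + z_β = 1.960 + 1.645 = 3.605.
n = (3.605 / 0.33)² = 10.924² = 119.34.
Round up.

n = 120 pairs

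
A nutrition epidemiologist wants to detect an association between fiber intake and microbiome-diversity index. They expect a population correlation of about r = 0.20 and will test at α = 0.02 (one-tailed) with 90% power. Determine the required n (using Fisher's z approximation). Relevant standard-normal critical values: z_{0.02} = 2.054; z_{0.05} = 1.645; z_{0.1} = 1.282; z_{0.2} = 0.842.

Fisher's z: C = ½·ln((1+r)/(1−r)) = ½·ln(1.5000) = 0.2027.
n = ((z_{α} + z_β)/C)² + 3.
(2.054 + 1.282) / 0.2027 = 3.336 / 0.2027 = 16.458.
n = 16.458² + 3 = 270.86 + 3 = 273.9.
Round up.

n = 274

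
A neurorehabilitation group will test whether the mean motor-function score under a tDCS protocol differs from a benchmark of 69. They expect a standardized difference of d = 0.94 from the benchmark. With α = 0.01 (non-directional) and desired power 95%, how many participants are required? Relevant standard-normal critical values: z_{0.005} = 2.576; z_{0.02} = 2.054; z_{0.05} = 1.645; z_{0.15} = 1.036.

For a one-sample test: n = ((z_{α/2} + z_β) / d)².
z_{α/2} + z_β = 2.576 + 1.645 = 4.221.
n = (4.221 / 0.94)² = 4.490² = 20.16.
Round up.

n = 21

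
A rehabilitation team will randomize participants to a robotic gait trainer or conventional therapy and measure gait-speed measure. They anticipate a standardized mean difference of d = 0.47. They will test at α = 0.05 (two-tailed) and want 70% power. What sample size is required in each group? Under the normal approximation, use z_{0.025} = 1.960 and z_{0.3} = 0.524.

For two independent groups with equal n: n = 2·((z_{α/2} + z_β) / d)².
z_{α/2} + z_β = 1.960 + 0.524 = 2.484.
n = 2 × (2.484 / 0.47)² = 2 × 5.285² = 2 × 27.93 = 55.9.
Round up to the next whole participant.

n = 56 per group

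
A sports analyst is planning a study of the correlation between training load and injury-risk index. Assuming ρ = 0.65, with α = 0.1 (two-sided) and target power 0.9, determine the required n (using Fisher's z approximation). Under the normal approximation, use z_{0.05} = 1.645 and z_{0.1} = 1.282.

Fisher's z: C = ½·ln((1+r)/(1−r)) = ½·ln(4.7143) = 0.7753.
n = ((z_{α/2} + z_β)/C)² + 3.
(1.645 + 1.282) / 0.7753 = 2.927 / 0.7753 = 3.775.
n = 3.775² + 3 = 14.25 + 3 = 17.3.
Round up.

n = 18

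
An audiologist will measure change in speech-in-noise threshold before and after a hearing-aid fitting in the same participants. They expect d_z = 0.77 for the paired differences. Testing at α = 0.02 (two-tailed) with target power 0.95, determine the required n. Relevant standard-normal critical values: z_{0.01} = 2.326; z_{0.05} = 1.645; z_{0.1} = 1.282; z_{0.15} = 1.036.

n = 27 pairs

For a paired (one-sample on differences) test: n = ((z_{α/2} + z_β) / d)².
z_{α/2} + z_β = 2.326 + 1.645 = 3.971.
n = (3.971 / 0.77)² = 5.157² = 26.60.
Round up.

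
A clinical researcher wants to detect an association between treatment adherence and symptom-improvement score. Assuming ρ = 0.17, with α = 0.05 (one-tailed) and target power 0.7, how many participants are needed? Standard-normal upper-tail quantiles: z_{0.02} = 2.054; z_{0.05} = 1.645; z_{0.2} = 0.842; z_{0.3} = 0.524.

n = 163

Fisher's z: C = ½·ln((1+r)/(1−r)) = ½·ln(1.4096) = 0.1717.
n = ((z_{α} + z_β)/C)² + 3.
(1.645 + 0.524) / 0.1717 = 2.169 / 0.1717 = 12.632.
n = 12.632² + 3 = 159.58 + 3 = 162.6.
Round up.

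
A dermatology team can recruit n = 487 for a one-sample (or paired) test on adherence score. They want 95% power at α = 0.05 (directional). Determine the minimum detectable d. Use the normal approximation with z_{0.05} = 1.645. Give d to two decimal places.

For a single sample (or paired design) of n = 487: d_min = (z_{α} + z_β)/√n.
z-sum = 1.645 + 1.645 = 3.290.
d_min = 3.290 / √487 = 3.290 / 22.068 = 0.149.

d_min ≈ 0.15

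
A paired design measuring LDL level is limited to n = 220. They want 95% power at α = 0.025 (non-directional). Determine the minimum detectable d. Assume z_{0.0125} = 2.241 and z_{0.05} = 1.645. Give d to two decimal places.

For a single sample (or paired design) of n = 220: d_min = (z_{α/2} + z_β)/√n.
z-sum = 2.241 + 1.645 = 3.886.
d_min = 3.886 / √220 = 3.886 / 14.832 = 0.262.

d_min ≈ 0.26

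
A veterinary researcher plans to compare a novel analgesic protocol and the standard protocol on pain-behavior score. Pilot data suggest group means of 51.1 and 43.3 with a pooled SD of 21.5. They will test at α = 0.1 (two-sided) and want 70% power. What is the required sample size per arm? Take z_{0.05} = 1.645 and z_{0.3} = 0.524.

n = 72 per group

Cohen's d = |M₁ − M₂| / SD_pooled = |51.1 − 43.3| / 21.5 = 7.8 / 21.5 = 0.363.
For two independent groups with equal n: n = 2·((z_{α/2} + z_β) / d)².
z_{α/2} + z_β = 1.645 + 0.524 = 2.169.
n = 2 × (2.169 / 0.363)² = 2 × 5.975² = 2 × 35.70 = 71.4.
Round up to the next whole participant.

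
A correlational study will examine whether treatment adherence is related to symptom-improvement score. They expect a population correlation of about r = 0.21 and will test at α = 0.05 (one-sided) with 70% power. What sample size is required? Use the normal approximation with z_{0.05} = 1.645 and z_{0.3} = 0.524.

Fisher's z: C = ½·ln((1+r)/(1−r)) = ½·ln(1.5316) = 0.2132.
n = ((z_{α} + z_β)/C)² + 3.
(1.645 + 0.524) / 0.2132 = 2.169 / 0.2132 = 10.174.
n = 10.174² + 3 = 103.50 + 3 = 106.5.
Round up.

n = 107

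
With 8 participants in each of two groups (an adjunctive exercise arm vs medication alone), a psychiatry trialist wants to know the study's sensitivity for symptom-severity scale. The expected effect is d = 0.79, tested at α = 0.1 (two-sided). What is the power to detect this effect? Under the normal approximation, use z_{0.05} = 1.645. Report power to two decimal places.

For two equal groups, power = Φ(d·√(n/2) − z_{α/2}).
d·√(n/2) = 0.79 × √(8/2) = 0.79 × 2.000 = 1.580.
z_β = 1.580 − 1.645 = -0.065.
Power = Φ(-0.065) = 0.474.

power ≈ 0.47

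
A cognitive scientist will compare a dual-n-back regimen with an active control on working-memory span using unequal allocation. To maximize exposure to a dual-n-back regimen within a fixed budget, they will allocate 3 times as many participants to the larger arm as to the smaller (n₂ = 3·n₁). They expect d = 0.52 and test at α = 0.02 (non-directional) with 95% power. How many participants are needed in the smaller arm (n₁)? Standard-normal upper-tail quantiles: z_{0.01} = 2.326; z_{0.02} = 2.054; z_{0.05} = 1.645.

With allocation ratio k = n₂/n₁ = 3, Var(x̄₁−x̄₂) = σ²(1/n₁ + 1/(k·n₁)) = σ²·(k+1)/(k·n₁).
So n₁ = (1 + 1/k)·((z_{α/2} + z_β)/d)² = 1.333 × (3.971/0.52)².
n₁ = 1.333 × 58.32 = 77.8.
Round up: n₁ = 78, giving n₂ = 3 × 78 = 234.

n₁ = 78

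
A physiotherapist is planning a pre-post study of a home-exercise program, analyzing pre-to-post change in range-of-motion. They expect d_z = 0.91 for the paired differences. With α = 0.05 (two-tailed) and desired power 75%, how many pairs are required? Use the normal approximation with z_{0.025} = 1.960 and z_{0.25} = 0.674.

For a paired (one-sample on differences) test: n = ((z_{α/2} + z_β) / d)².
z_{α/2} + z_β = 1.960 + 0.674 = 2.634.
n = (2.634 / 0.91)² = 2.895² = 8.38.
Round up.

n = 9 pairs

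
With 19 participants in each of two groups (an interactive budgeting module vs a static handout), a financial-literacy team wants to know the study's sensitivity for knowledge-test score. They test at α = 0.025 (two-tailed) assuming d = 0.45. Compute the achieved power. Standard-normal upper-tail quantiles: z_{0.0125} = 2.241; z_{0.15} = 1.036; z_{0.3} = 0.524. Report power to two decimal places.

power ≈ 0.20

For two equal groups, power = Φ(d·√(n/2) − z_{α/2}).
d·√(n/2) = 0.45 × √(19/2) = 0.45 × 3.082 = 1.387.
z_β = 1.387 − 2.241 = -0.854.
Power = Φ(-0.854) = 0.197.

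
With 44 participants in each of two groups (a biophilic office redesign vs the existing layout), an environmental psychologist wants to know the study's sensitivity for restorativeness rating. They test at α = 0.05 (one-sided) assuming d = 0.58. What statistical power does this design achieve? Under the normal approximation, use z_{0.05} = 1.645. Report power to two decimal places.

power ≈ 0.86

For two equal groups, power = Φ(d·√(n/2) − z_{α}).
d·√(n/2) = 0.58 × √(44/2) = 0.58 × 4.690 = 2.720.
z_β = 2.720 − 1.645 = 1.075.
Power = Φ(1.075) = 0.859.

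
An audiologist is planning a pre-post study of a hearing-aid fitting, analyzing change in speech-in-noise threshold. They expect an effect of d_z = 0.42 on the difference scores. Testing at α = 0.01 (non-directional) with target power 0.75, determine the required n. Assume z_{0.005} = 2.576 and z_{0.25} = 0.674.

For a paired (one-sample on differences) test: n = ((z_{α/2} + z_β) / d)².
z_{α/2} + z_β = 2.576 + 0.674 = 3.250.
n = (3.250 / 0.42)² = 7.738² = 59.88.
Round up.

n = 60 pairs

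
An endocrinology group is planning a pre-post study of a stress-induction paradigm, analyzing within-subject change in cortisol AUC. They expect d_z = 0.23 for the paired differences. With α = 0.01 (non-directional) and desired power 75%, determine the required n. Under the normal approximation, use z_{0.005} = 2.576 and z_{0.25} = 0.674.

For a paired (one-sample on differences) test: n = ((z_{α/2} + z_β) / d)².
z_{α/2} + z_β = 2.576 + 0.674 = 3.250.
n = (3.250 / 0.23)² = 14.130² = 199.67.
Round up.

n = 200 pairs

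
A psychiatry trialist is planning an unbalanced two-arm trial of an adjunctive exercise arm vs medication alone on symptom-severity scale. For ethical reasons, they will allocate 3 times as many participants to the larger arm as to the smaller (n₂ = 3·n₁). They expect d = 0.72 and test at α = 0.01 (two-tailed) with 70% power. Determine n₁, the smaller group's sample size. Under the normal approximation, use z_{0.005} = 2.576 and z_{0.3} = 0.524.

With allocation ratio k = n₂/n₁ = 3, Var(x̄₁−x̄₂) = σ²(1/n₁ + 1/(k·n₁)) = σ²·(k+1)/(k·n₁).
So n₁ = (1 + 1/k)·((z_{α/2} + z_β)/d)² = 1.333 × (3.100/0.72)².
n₁ = 1.333 × 18.54 = 24.7.
Round up: n₁ = 25, giving n₂ = 3 × 25 = 75.

n₁ = 25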